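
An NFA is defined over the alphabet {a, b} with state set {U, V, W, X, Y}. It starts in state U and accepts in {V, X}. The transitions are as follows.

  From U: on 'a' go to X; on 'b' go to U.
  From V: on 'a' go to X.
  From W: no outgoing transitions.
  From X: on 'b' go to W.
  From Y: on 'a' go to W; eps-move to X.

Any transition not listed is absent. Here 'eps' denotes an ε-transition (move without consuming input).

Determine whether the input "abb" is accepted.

Start in {U}.
Read 'a': {U} → {X}.
Read 'b': {X} → {W}.
Read 'b': {W} → ∅.
The final set ∅ contains no accepting state.

No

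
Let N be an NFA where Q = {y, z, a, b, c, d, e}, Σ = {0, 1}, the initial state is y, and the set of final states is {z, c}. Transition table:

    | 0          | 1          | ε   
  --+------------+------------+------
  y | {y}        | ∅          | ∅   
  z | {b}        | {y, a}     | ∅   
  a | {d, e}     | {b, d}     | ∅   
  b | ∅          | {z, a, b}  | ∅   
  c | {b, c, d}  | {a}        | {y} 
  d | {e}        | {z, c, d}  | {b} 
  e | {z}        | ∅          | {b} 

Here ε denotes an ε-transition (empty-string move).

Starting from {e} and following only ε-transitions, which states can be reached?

{b, e}

Begin with {e}.
ε-move e → b; add b.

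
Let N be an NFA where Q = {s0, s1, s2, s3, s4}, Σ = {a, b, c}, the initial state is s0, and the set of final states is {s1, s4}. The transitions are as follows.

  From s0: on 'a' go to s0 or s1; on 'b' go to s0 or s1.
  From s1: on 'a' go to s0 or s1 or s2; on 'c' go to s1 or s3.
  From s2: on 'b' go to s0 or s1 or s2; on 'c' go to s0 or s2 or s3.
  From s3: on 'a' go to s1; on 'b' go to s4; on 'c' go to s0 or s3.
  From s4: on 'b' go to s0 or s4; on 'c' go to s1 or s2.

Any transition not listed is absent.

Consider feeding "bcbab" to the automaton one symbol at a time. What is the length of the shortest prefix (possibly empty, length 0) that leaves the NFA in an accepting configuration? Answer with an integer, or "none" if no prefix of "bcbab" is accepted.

Start in {s0}.
Read 'b': s0→{s0, s1}; now {s0, s1}.
None of the earlier sets intersect F, but {s0, s1} does.

1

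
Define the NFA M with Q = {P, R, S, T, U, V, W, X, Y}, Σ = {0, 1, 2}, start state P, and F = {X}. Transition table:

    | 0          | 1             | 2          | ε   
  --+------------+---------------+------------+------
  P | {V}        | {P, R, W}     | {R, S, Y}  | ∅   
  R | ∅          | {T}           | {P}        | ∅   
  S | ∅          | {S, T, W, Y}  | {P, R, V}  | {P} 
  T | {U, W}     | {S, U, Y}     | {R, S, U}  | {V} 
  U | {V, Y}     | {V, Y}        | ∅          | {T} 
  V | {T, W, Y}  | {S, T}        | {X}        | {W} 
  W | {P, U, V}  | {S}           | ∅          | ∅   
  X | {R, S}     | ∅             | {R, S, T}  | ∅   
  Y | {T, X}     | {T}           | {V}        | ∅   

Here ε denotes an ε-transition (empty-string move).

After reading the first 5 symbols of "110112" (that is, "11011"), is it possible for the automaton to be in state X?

Start in {P}.
Read '1': {P} → {P, R, W}.
Read '1': {P, R, W} → {P, R, S, T, V, W}.
Read '0': {P, R, S, T, V, W} → {P, T, U, V, W, Y}.
Read '1': {P, T, U, V, W, Y} → {P, R, S, T, U, V, W, Y}.
Read '1': {P, R, S, T, U, V, W, Y} → {P, R, S, T, U, V, W, Y}.
State X is not in {P, R, S, T, U, V, W, Y}.

No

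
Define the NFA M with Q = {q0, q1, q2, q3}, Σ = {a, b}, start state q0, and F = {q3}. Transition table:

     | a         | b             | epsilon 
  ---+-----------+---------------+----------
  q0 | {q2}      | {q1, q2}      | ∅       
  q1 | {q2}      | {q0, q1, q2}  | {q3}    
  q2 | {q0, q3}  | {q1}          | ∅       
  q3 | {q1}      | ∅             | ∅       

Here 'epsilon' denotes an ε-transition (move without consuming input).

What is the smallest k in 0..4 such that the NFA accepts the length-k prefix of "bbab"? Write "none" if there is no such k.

1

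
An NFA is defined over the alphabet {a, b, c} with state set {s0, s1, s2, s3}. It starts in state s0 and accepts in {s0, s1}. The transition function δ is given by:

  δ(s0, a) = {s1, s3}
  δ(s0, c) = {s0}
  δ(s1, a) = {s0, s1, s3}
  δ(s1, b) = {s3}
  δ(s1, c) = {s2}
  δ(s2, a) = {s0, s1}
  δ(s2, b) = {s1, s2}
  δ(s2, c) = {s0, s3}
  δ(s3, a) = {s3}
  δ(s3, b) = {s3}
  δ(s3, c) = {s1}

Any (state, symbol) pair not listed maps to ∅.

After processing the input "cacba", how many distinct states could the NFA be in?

3

Start in {s0}.
Read 'c': s0→{s0}; now {s0}.
Read 'a': s0→{s1, s3}; now {s1, s3}.
Read 'c': s1→{s2}, s3→{s1}; now {s1, s2}.
Read 'b': s1→{s3}, s2→{s1, s2}; now {s1, s2, s3}.
Read 'a': s1→{s0, s1, s3}, s2→{s0, s1}, s3→{s3}; now {s0, s1, s3}.
That set has 3 states.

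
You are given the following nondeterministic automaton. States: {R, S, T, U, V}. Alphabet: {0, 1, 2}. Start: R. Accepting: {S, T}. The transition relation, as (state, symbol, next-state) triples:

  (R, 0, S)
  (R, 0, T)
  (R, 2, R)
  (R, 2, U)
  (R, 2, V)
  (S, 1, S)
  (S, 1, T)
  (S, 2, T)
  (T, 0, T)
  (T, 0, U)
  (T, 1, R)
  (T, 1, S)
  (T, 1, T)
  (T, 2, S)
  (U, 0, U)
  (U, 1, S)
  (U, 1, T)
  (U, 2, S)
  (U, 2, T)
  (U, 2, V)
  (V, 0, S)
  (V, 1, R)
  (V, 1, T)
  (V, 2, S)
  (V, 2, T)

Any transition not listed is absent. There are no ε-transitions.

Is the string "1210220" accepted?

No

Start in {R}.
Read '1': R→∅; now ∅.
The set is empty and remains empty for the remaining 6 symbols.
The final set ∅ contains no accepting state.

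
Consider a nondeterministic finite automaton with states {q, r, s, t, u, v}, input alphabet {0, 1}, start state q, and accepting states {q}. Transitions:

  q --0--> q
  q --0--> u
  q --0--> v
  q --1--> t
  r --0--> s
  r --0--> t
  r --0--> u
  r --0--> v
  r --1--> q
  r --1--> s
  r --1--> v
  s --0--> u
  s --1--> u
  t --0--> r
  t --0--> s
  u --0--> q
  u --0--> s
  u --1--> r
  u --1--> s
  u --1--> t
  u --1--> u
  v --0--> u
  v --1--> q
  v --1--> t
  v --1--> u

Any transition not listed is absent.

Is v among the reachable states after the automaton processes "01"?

Start in {q}.
Read '0': q→{q, u, v}; now {q, u, v}.
Read '1': q→{t}, u→{r, s, t, u}, v→{q, t, u}; now {q, r, s, t, u}.
State v is not in {q, r, s, t, u}.

No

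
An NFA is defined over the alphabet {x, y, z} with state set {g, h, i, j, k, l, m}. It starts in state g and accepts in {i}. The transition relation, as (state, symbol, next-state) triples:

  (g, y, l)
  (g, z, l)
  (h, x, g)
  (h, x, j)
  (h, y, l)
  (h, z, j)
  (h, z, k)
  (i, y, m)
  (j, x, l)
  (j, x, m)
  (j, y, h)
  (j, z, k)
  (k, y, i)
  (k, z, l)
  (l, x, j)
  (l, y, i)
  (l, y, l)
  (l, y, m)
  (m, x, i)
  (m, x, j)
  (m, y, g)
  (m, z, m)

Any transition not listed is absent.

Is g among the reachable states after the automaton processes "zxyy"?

Start in {g}.
Read 'z': {g} → {l}.
Read 'x': {l} → {j}.
Read 'y': {j} → {h}.
Read 'y': {h} → {l}.
State g is not in {l}.

No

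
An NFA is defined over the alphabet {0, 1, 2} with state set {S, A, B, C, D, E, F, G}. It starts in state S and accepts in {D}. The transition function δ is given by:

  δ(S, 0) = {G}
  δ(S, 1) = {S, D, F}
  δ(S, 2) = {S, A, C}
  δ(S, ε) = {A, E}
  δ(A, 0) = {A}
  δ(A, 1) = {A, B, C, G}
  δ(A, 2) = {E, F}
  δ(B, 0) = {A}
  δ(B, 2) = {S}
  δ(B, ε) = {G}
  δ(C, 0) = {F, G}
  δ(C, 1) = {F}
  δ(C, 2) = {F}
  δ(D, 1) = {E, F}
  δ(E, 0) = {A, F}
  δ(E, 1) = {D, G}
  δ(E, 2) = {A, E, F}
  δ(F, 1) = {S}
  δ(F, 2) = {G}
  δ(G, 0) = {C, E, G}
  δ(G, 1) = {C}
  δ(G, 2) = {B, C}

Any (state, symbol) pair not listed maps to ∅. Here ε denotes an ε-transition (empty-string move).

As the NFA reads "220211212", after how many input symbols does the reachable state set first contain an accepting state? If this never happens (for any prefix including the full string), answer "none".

Start: ε-closure({S}) = {S, A, E}.
Read '2': {S, A, E} → {S, A, C, E, F}.
Read '2': {S, A, C, E, F} → {S, A, C, E, F, G}.
Read '0': {S, A, C, E, F, G} → {A, C, E, F, G}.
Read '2': {A, C, E, F, G} → {A, B, C, E, F, G}.
Read '1': {A, B, C, E, F, G} → {S, A, B, C, D, E, F, G}.
None of the earlier sets intersect F, but {S, A, B, C, D, E, F, G} does.

5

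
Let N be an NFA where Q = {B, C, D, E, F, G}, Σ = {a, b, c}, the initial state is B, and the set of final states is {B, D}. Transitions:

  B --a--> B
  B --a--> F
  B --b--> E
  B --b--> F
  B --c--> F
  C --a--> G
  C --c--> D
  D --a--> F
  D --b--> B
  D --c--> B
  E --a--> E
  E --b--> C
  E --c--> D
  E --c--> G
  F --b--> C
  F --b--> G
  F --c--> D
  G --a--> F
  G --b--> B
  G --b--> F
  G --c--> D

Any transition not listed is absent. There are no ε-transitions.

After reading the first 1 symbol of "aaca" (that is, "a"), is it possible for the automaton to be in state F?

Yes

Start in {B}.
Read 'a': B→{B, F}; now {B, F}.
State F is in {B, F}.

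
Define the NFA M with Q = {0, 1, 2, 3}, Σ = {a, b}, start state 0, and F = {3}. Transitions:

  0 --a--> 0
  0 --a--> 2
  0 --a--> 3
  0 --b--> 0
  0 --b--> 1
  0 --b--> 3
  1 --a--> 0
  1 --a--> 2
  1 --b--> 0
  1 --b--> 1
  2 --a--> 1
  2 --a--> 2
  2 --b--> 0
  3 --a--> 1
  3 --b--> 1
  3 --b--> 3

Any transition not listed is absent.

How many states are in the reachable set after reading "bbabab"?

3

Start in {0}.
Read 'b': {0} → {0, 1, 3}.
Read 'b': {0, 1, 3} → {0, 1, 3}.
Read 'a': {0, 1, 3} → {0, 1, 2, 3}.
Read 'b': {0, 1, 2, 3} → {0, 1, 3}.
Read 'a': {0, 1, 3} → {0, 1, 2, 3}.
Read 'b': {0, 1, 2, 3} → {0, 1, 3}.
That set has 3 states.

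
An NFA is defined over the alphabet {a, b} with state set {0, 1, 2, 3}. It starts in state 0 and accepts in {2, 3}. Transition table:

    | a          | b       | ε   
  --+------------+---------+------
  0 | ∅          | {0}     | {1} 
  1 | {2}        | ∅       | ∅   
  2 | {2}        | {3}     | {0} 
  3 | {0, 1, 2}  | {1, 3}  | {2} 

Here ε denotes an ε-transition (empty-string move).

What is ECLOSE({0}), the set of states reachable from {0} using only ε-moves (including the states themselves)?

Begin with {0}.
ε-move 0 → 1; add 1.

{0, 1}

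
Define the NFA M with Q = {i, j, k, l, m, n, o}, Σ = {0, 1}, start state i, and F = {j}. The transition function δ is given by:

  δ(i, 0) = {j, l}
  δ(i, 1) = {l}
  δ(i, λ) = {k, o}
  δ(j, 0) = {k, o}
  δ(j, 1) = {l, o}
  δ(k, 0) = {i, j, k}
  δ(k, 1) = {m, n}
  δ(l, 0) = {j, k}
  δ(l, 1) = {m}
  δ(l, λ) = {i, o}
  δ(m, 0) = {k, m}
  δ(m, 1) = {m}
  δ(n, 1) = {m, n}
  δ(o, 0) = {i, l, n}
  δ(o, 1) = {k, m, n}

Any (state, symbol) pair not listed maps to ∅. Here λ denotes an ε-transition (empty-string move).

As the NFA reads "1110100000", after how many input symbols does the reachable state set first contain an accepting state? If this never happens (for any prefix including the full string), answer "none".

Start: ε-closure({i}) = {i, k, o}.
Read '1': i→{l}, k→{m, n}, o→{k, m, n}; union {k, l, m, n}; ε-closure = {i, k, l, m, n, o}.
Read '1': i→{l}, k→{m, n}, l→{m}, m→{m}, n→{m, n}, o→{k, m, n}; union {k, l, m, n}; ε-closure = {i, k, l, m, n, o}.
Read '1': i→{l}, k→{m, n}, l→{m}, m→{m}, n→{m, n}, o→{k, m, n}; union {k, l, m, n}; ε-closure = {i, k, l, m, n, o}.
Read '0': i→{j, l}, k→{i, j, k}, l→{j, k}, m→{k, m}, n→∅, o→{i, l, n}; union {i, j, k, l, m, n}; ε-closure = {i, j, k, l, m, n, o}.
None of the earlier sets intersect F, but {i, j, k, l, m, n, o} does.

4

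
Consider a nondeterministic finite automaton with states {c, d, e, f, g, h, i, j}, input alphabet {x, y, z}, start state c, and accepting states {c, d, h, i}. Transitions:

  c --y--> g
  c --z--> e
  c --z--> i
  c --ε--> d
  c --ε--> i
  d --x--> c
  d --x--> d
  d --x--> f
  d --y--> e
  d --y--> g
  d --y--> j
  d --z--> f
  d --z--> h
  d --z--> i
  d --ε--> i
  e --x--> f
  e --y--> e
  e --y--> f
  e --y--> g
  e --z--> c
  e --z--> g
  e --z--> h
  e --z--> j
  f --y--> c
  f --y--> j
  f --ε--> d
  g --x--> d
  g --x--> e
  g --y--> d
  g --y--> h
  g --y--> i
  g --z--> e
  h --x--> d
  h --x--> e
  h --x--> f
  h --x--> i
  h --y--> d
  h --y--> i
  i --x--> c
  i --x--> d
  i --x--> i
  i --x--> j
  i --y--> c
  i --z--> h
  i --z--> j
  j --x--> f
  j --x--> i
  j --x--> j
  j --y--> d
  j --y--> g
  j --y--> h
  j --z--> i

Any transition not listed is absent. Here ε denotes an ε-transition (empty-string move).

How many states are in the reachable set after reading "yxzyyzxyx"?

6

Start: ε-closure({c}) = {c, d, i}.
Read 'y': c→{g}, d→{e, g, j}, i→{c}; union {c, e, g, j}; ε-closure = {c, d, e, g, i, j}.
Read 'x': c→∅, d→{c, d, f}, e→{f}, g→{d, e}, i→{c, d, i, j}, j→{f, i, j}; now {c, d, e, f, i, j}.
Read 'z': c→{e, i}, d→{f, h, i}, e→{c, g, h, j}, f→∅, i→{h, j}, j→{i}; union {c, e, f, g, h, i, j}; ε-closure = {c, d, e, f, g, h, i, j}.
Read 'y': c→{g}, d→{e, g, j}, e→{e, f, g}, f→{c, j}, g→{d, h, i}, h→{d, i}, i→{c}, j→{d, g, h}; now {c, d, e, f, g, h, i, j}.
Read 'y': c→{g}, d→{e, g, j}, e→{e, f, g}, f→{c, j}, g→{d, h, i}, h→{d, i}, i→{c}, j→{d, g, h}; now {c, d, e, f, g, h, i, j}.
Read 'z': c→{e, i}, d→{f, h, i}, e→{c, g, h, j}, f→∅, g→{e}, h→∅, i→{h, j}, j→{i}; union {c, e, f, g, h, i, j}; ε-closure = {c, d, e, f, g, h, i, j}.
Read 'x': c→∅, d→{c, d, f}, e→{f}, f→∅, g→{d, e}, h→{d, e, f, i}, i→{c, d, i, j}, j→{f, i, j}; now {c, d, e, f, i, j}.
Read 'y': c→{g}, d→{e, g, j}, e→{e, f, g}, f→{c, j}, i→{c}, j→{d, g, h}; union {c, d, e, f, g, h, j}; ε-closure = {c, d, e, f, g, h, i, j}.
Read 'x': c→∅, d→{c, d, f}, e→{f}, f→∅, g→{d, e}, h→{d, e, f, i}, i→{c, d, i, j}, j→{f, i, j}; now {c, d, e, f, i, j}.
That set has 6 states.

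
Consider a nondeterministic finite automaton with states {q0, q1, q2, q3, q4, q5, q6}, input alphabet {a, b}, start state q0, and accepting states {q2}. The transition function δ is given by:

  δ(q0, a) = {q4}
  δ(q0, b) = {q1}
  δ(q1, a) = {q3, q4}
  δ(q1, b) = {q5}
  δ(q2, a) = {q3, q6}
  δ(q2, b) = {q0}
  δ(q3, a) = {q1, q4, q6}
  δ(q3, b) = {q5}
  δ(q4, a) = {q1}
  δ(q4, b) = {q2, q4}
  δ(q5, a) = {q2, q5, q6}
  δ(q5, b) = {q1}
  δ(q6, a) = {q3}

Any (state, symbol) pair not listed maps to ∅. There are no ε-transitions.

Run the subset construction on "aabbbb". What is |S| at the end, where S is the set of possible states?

1

Start in {q0}.
Read 'a': q0→{q4}; now {q4}.
Read 'a': q4→{q1}; now {q1}.
Read 'b': q1→{q5}; now {q5}.
Read 'b': q5→{q1}; now {q1}.
Read 'b': q1→{q5}; now {q5}.
Read 'b': q5→{q1}; now {q1}.
That set has 1 state.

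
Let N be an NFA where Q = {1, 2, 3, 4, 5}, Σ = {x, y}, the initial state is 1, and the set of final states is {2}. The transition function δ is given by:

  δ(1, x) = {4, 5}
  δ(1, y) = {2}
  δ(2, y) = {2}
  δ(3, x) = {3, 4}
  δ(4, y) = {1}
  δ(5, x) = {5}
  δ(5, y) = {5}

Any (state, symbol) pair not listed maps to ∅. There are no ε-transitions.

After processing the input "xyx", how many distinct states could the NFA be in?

2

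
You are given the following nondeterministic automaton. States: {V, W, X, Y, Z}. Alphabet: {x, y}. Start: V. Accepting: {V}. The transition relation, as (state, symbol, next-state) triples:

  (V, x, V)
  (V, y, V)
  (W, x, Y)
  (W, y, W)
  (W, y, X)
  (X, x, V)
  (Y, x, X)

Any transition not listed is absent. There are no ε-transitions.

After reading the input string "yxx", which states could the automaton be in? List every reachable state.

{V}

Start in {V}.
Read 'y': {V} → {V}.
Read 'x': {V} → {V}.
Read 'x': {V} → {V}.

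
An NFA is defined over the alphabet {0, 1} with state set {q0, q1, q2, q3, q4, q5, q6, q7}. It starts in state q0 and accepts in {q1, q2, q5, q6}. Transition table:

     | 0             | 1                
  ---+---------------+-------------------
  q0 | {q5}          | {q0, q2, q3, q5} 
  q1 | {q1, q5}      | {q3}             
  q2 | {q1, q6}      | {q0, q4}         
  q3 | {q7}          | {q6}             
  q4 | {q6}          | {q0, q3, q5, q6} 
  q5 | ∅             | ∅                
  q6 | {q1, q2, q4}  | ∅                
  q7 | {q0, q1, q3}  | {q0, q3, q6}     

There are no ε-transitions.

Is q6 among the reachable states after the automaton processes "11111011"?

Yes

Start in {q0}.
Read '1': {q0} → {q0, q2, q3, q5}.
Read '1': {q0, q2, q3, q5} → {q0, q2, q3, q4, q5, q6}.
Read '1': {q0, q2, q3, q4, q5, q6} → {q0, q2, q3, q4, q5, q6}.
Read '1': {q0, q2, q3, q4, q5, q6} → {q0, q2, q3, q4, q5, q6}.
Read '1': {q0, q2, q3, q4, q5, q6} → {q0, q2, q3, q4, q5, q6}.
Read '0': {q0, q2, q3, q4, q5, q6} → {q1, q2, q4, q5, q6, q7}.
Read '1': {q1, q2, q4, q5, q6, q7} → {q0, q3, q4, q5, q6}.
Read '1': {q0, q3, q4, q5, q6} → {q0, q2, q3, q5, q6}.
State q6 is in {q0, q2, q3, q5, q6}.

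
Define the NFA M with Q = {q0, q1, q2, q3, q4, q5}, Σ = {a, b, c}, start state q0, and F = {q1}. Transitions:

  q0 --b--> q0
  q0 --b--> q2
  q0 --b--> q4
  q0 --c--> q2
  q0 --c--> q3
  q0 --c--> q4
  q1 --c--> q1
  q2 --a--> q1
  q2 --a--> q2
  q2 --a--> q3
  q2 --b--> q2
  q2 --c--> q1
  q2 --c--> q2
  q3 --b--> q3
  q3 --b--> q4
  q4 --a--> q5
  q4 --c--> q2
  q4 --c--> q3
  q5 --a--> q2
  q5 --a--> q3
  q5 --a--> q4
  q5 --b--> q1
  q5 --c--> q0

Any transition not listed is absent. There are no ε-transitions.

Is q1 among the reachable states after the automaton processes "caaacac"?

Yes

Start in {q0}.
Read 'c': {q0} → {q2, q3, q4}.
Read 'a': {q2, q3, q4} → {q1, q2, q3, q5}.
Read 'a': {q1, q2, q3, q5} → {q1, q2, q3, q4}.
Read 'a': {q1, q2, q3, q4} → {q1, q2, q3, q5}.
Read 'c': {q1, q2, q3, q5} → {q0, q1, q2}.
Read 'a': {q0, q1, q2} → {q1, q2, q3}.
Read 'c': {q1, q2, q3} → {q1, q2}.
State q1 is in {q1, q2}.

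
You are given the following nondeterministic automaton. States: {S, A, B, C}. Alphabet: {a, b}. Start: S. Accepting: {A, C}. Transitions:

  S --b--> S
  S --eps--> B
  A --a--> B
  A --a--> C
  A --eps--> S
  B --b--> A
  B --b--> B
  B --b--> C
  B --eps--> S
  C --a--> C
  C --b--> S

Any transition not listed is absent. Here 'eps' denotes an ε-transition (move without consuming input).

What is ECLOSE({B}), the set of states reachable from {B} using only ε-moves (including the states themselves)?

Begin with {B}.
ε-move B → S; add S.

{S, B}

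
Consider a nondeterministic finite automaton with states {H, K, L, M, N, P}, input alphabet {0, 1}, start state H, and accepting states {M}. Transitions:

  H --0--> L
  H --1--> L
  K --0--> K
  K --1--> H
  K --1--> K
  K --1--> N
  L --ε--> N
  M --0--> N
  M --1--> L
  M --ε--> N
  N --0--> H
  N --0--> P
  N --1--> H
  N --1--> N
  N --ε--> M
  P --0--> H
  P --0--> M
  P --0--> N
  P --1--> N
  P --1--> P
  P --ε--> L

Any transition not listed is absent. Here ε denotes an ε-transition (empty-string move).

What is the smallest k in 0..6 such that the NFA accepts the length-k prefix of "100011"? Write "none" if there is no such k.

1

Start in {H}.
Read '1': H→{L}; union {L}; ε-closure = {L, M, N}.
None of the earlier sets intersect F, but {L, M, N} does.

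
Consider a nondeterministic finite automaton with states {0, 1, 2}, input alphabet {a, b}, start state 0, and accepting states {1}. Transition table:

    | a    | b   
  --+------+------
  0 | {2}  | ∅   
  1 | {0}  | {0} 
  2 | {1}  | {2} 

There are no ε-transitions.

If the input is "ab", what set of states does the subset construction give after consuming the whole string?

{2}

Start in {0}.
Read 'a': {0} → {2}.
Read 'b': {2} → {2}.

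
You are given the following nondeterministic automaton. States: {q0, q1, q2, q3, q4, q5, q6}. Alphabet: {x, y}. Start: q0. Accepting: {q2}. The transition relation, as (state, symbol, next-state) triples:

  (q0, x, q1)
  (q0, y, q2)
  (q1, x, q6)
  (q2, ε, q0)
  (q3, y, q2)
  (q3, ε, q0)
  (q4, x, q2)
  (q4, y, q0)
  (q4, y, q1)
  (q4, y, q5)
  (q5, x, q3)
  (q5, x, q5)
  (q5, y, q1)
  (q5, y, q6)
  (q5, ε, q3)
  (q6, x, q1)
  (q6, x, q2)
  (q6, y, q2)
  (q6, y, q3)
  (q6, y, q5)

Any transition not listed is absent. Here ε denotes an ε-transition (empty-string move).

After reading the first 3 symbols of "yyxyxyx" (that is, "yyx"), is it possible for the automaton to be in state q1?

Start in {q0}.
Read 'y': {q0} → {q0, q2}.
Read 'y': {q0, q2} → {q0, q2}.
Read 'x': {q0, q2} → {q1}.
State q1 is in {q1}.

Yes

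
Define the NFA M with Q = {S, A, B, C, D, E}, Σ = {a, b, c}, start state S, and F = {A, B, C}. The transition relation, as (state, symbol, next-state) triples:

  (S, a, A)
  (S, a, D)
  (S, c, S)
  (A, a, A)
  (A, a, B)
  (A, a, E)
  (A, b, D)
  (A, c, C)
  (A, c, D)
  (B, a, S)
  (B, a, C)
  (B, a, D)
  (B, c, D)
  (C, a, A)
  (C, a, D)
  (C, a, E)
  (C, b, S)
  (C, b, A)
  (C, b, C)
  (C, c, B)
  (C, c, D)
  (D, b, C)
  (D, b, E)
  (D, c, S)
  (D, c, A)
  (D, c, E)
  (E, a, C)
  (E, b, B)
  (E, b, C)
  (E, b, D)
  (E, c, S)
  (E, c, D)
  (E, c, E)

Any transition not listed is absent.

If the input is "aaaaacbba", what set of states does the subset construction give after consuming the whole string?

Start in {S}.
Read 'a': {S} → {A, D}.
Read 'a': {A, D} → {A, B, E}.
Read 'a': {A, B, E} → {S, A, B, C, D, E}.
Read 'a': {S, A, B, C, D, E} → {S, A, B, C, D, E}.
Read 'a': {S, A, B, C, D, E} → {S, A, B, C, D, E}.
Read 'c': {S, A, B, C, D, E} → {S, A, B, C, D, E}.
Read 'b': {S, A, B, C, D, E} → {S, A, B, C, D, E}.
Read 'b': {S, A, B, C, D, E} → {S, A, B, C, D, E}.
Read 'a': {S, A, B, C, D, E} → {S, A, B, C, D, E}.

{S, A, B, C, D, E}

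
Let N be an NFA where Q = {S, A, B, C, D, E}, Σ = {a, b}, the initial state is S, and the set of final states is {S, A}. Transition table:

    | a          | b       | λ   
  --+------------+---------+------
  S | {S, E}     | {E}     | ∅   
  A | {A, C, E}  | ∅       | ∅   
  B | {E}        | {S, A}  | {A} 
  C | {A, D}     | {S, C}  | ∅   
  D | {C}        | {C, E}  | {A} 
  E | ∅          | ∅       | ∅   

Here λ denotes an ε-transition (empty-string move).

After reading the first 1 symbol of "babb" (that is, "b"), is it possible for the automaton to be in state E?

Start in {S}.
Read 'b': {S} → {E}.
State E is in {E}.

Yes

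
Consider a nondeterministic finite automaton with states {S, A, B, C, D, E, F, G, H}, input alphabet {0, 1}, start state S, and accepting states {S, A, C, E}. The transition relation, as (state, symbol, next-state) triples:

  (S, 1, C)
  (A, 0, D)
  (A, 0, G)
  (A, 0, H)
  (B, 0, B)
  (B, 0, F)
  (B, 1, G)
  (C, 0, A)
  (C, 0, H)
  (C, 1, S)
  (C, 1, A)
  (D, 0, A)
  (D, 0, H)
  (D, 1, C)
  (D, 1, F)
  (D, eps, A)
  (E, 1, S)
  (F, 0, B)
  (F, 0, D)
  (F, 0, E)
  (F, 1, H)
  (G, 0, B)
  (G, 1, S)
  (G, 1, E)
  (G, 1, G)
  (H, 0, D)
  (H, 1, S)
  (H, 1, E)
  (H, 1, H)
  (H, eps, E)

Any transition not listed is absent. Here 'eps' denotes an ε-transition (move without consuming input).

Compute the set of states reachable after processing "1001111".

{S, A, C, E, G, H}

Start in {S}.
Read '1': S→{C}; now {C}.
Read '0': C→{A, H}; union {A, H}; ε-closure = {A, E, H}.
Read '0': A→{D, G, H}, E→∅, H→{D}; union {D, G, H}; ε-closure = {A, D, E, G, H}.
Read '1': A→∅, D→{C, F}, E→{S}, G→{S, E, G}, H→{S, E, H}; now {S, C, E, F, G, H}.
Read '1': S→{C}, C→{S, A}, E→{S}, F→{H}, G→{S, E, G}, H→{S, E, H}; now {S, A, C, E, G, H}.
Read '1': S→{C}, A→∅, C→{S, A}, E→{S}, G→{S, E, G}, H→{S, E, H}; now {S, A, C, E, G, H}.
Read '1': S→{C}, A→∅, C→{S, A}, E→{S}, G→{S, E, G}, H→{S, E, H}; now {S, A, C, E, G, H}.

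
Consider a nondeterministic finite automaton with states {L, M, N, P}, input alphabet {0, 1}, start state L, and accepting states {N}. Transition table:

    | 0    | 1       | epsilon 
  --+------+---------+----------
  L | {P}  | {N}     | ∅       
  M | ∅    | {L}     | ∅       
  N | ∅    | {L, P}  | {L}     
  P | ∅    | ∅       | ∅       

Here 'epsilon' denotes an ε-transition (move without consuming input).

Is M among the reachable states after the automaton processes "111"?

No

Start in {L}.
Read '1': L→{N}; union {N}; ε-closure = {L, N}.
Read '1': L→{N}, N→{L, P}; now {L, N, P}.
Read '1': L→{N}, N→{L, P}, P→∅; now {L, N, P}.
State M is not in {L, N, P}.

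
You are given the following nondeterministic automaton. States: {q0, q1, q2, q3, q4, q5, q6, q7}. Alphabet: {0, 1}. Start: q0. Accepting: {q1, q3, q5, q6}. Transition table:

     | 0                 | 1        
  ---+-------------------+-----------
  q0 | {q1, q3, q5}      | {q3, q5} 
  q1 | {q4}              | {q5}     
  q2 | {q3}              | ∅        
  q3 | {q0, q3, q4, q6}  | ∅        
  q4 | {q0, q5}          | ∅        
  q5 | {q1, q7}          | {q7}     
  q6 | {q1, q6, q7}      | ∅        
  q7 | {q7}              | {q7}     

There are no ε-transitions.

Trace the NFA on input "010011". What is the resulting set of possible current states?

Start in {q0}.
Read '0': {q0} → {q1, q3, q5}.
Read '1': {q1, q3, q5} → {q5, q7}.
Read '0': {q5, q7} → {q1, q7}.
Read '0': {q1, q7} → {q4, q7}.
Read '1': {q4, q7} → {q7}.
Read '1': {q7} → {q7}.

{q7}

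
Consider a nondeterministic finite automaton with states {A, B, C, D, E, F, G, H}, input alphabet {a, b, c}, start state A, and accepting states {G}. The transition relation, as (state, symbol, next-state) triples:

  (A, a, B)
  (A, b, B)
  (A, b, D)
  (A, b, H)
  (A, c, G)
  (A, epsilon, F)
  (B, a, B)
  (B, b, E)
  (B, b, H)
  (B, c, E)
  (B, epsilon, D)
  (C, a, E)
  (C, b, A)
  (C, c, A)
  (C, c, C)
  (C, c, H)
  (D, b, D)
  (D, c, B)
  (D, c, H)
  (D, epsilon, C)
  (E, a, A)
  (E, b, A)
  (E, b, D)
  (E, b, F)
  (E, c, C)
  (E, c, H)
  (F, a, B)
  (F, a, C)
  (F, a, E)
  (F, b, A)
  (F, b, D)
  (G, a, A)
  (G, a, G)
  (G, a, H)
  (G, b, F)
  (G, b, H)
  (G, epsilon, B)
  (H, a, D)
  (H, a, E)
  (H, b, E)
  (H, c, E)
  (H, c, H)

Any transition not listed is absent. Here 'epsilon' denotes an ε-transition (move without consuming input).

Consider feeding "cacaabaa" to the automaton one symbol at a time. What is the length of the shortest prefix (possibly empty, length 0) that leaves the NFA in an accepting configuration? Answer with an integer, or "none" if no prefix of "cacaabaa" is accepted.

1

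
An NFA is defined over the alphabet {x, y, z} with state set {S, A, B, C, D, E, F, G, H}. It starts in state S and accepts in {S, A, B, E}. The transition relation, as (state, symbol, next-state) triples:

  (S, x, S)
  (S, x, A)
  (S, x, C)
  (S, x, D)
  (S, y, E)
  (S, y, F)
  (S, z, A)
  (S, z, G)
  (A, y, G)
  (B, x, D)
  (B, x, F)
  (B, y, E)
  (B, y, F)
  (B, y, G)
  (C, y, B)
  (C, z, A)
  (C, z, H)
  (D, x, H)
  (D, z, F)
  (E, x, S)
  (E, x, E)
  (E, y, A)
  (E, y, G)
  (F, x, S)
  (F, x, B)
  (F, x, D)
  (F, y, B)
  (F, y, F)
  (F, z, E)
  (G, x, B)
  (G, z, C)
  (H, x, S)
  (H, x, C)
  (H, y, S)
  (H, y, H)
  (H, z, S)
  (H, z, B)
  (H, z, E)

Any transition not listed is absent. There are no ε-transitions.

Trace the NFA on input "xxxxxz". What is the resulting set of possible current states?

Start in {S}.
Read 'x': {S} → {S, A, C, D}.
Read 'x': {S, A, C, D} → {S, A, C, D, H}.
Read 'x': {S, A, C, D, H} → {S, A, C, D, H}.
Read 'x': {S, A, C, D, H} → {S, A, C, D, H}.
Read 'x': {S, A, C, D, H} → {S, A, C, D, H}.
Read 'z': {S, A, C, D, H} → {S, A, B, E, F, G, H}.

{S, A, B, E, F, G, H}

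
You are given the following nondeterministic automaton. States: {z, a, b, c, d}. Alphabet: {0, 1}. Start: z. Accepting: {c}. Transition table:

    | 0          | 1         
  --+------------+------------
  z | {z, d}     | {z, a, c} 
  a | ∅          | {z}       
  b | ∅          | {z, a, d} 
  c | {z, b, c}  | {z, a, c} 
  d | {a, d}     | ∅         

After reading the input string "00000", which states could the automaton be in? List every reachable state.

{z, a, d}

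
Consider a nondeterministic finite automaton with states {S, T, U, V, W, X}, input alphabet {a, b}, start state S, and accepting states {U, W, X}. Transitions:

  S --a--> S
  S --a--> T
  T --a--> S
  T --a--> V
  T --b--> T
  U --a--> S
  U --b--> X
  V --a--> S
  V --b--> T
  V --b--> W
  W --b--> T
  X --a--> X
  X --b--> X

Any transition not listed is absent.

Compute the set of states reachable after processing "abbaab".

Start in {S}.
Read 'a': S→{S, T}; now {S, T}.
Read 'b': S→∅, T→{T}; now {T}.
Read 'b': T→{T}; now {T}.
Read 'a': T→{S, V}; now {S, V}.
Read 'a': S→{S, T}, V→{S}; now {S, T}.
Read 'b': S→∅, T→{T}; now {T}.

{T}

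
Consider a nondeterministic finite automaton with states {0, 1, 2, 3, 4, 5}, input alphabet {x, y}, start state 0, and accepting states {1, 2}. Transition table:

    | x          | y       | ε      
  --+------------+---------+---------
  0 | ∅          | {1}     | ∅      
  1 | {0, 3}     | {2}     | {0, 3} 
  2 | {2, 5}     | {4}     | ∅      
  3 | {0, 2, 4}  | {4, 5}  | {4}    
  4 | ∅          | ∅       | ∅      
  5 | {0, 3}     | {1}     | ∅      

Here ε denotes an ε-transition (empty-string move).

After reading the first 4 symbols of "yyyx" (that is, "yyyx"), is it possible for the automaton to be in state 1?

No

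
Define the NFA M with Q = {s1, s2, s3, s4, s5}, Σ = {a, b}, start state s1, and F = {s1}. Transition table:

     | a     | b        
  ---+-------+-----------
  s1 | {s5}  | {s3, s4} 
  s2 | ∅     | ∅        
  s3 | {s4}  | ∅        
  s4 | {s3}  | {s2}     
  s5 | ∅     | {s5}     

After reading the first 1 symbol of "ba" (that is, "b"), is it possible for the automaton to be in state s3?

Start in {s1}.
Read 'b': s1→{s3, s4}; now {s3, s4}.
State s3 is in {s3, s4}.

Yes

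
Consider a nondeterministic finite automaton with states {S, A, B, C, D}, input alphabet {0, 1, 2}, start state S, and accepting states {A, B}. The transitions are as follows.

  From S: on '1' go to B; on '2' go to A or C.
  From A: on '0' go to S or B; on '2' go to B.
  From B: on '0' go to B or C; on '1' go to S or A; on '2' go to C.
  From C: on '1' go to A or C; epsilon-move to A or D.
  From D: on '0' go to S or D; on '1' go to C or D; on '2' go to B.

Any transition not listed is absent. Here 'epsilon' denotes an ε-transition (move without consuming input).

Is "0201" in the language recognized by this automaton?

No

Start in {S}.
Read '0': {S} → ∅.
The set is empty and remains empty for the remaining 3 symbols.
The final set ∅ contains no accepting state.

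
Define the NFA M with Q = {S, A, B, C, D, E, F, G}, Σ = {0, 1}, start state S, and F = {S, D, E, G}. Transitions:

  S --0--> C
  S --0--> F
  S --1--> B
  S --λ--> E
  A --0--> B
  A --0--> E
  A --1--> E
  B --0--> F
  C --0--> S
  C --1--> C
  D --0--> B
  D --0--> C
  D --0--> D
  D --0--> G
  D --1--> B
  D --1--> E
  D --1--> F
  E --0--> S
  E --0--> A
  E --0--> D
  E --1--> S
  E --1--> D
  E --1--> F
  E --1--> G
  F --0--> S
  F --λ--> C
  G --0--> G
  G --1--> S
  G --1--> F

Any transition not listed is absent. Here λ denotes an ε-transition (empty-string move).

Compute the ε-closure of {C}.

Begin with {C}.
No ε-moves leave this set, so the closure equals the set itself.

{C}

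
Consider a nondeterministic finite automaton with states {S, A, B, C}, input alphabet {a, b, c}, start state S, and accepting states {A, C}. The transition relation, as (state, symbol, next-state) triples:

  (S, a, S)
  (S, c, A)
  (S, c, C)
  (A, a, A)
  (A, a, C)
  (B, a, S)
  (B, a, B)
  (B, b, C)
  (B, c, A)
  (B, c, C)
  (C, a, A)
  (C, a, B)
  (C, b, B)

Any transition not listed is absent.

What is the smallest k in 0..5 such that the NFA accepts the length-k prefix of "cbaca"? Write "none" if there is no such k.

Start in {S}.
Read 'c': {S} → {A, C}.
None of the earlier sets intersect F, but {A, C} does.

1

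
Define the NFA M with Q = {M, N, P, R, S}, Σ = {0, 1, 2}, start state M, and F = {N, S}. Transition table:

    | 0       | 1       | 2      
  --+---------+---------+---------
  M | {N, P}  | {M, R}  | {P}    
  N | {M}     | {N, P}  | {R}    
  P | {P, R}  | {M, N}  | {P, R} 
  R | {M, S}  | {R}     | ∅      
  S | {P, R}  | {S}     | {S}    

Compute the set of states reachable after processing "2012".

{P, R}

Start in {M}.
Read '2': M→{P}; now {P}.
Read '0': P→{P, R}; now {P, R}.
Read '1': P→{M, N}, R→{R}; now {M, N, R}.
Read '2': M→{P}, N→{R}, R→∅; now {P, R}.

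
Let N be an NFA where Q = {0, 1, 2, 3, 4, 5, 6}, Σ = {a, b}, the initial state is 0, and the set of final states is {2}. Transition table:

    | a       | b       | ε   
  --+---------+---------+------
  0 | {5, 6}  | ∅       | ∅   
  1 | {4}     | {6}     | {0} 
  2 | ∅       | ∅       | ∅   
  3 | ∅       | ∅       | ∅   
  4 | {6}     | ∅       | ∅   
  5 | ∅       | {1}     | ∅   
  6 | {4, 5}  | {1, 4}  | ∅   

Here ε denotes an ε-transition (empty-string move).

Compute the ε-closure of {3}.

Begin with {3}.
No ε-moves leave this set, so the closure equals the set itself.

{3}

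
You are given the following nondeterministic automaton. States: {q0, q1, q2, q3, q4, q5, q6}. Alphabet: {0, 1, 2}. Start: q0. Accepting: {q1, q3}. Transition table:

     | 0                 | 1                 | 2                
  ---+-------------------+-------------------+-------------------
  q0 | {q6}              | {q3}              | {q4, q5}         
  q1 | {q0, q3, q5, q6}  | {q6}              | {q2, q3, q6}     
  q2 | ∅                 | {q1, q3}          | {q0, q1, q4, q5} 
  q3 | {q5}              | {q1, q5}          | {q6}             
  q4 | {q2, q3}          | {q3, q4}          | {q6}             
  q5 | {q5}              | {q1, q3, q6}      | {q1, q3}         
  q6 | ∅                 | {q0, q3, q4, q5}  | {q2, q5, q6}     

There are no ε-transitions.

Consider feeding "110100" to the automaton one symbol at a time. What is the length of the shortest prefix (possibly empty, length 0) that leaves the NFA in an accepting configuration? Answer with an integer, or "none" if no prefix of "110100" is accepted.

Start in {q0}.
Read '1': {q0} → {q3}.
None of the earlier sets intersect F, but {q3} does.

1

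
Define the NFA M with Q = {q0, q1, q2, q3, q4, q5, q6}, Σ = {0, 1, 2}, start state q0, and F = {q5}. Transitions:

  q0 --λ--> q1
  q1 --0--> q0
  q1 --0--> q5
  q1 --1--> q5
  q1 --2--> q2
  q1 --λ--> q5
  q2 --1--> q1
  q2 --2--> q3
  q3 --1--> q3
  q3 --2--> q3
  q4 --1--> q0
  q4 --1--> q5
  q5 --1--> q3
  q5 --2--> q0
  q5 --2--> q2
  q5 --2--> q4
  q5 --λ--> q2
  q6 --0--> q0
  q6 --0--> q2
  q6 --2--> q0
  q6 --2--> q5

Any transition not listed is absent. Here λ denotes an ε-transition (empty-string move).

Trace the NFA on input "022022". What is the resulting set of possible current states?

{q0, q1, q2, q3, q4, q5}

Start: ε-closure({q0}) = {q0, q1, q2, q5}.
Read '0': q0→∅, q1→{q0, q5}, q2→∅, q5→∅; union {q0, q5}; ε-closure = {q0, q1, q2, q5}.
Read '2': q0→∅, q1→{q2}, q2→{q3}, q5→{q0, q2, q4}; union {q0, q2, q3, q4}; ε-closure = {q0, q1, q2, q3, q4, q5}.
Read '2': q0→∅, q1→{q2}, q2→{q3}, q3→{q3}, q4→∅, q5→{q0, q2, q4}; union {q0, q2, q3, q4}; ε-closure = {q0, q1, q2, q3, q4, q5}.
Read '0': q0→∅, q1→{q0, q5}, q2→∅, q3→∅, q4→∅, q5→∅; union {q0, q5}; ε-closure = {q0, q1, q2, q5}.
Read '2': q0→∅, q1→{q2}, q2→{q3}, q5→{q0, q2, q4}; union {q0, q2, q3, q4}; ε-closure = {q0, q1, q2, q3, q4, q5}.
Read '2': q0→∅, q1→{q2}, q2→{q3}, q3→{q3}, q4→∅, q5→{q0, q2, q4}; union {q0, q2, q3, q4}; ε-closure = {q0, q1, q2, q3, q4, q5}.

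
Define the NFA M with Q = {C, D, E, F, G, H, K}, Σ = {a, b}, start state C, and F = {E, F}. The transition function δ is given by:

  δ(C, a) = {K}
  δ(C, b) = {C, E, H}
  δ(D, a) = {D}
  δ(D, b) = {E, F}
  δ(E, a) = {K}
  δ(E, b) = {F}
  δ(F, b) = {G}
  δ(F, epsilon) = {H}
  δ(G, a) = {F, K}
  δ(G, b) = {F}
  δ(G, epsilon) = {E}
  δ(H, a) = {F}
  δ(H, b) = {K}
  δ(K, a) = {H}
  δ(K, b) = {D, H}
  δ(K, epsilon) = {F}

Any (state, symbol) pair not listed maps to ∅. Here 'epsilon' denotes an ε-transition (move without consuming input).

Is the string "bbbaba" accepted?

Start in {C}.
Read 'b': C→{C, E, H}; now {C, E, H}.
Read 'b': C→{C, E, H}, E→{F}, H→{K}; now {C, E, F, H, K}.
Read 'b': C→{C, E, H}, E→{F}, F→{G}, H→{K}, K→{D, H}; now {C, D, E, F, G, H, K}.
Read 'a': C→{K}, D→{D}, E→{K}, F→∅, G→{F, K}, H→{F}, K→{H}; now {D, F, H, K}.
Read 'b': D→{E, F}, F→{G}, H→{K}, K→{D, H}; now {D, E, F, G, H, K}.
Read 'a': D→{D}, E→{K}, F→∅, G→{F, K}, H→{F}, K→{H}; now {D, F, H, K}.
The final set {D, F, H, K} contains the accepting state F.

Yes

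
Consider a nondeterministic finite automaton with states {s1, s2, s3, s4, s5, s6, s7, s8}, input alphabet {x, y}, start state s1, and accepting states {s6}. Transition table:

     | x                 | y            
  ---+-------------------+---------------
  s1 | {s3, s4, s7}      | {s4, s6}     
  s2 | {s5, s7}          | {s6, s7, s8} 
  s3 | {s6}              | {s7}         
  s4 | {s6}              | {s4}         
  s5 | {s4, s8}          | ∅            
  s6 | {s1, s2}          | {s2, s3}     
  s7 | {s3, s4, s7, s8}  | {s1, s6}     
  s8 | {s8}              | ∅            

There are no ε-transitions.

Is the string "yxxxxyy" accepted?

Yes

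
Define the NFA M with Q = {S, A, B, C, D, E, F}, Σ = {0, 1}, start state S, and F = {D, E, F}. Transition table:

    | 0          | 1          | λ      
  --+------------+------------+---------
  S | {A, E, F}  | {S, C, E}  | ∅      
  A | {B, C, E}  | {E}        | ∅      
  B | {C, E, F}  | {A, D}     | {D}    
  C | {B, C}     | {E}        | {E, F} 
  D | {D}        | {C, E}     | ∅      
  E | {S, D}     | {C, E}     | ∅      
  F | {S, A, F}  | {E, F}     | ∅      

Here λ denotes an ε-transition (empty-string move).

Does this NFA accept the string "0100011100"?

Yes

Start in {S}.
Read '0': S→{A, E, F}; now {A, E, F}.
Read '1': A→{E}, E→{C, E}, F→{E, F}; now {C, E, F}.
Read '0': C→{B, C}, E→{S, D}, F→{S, A, F}; union {S, A, B, C, D, F}; ε-closure = {S, A, B, C, D, E, F}.
Read '0': S→{A, E, F}, A→{B, C, E}, B→{C, E, F}, C→{B, C}, D→{D}, E→{S, D}, F→{S, A, F}; now {S, A, B, C, D, E, F}.
Read '0': S→{A, E, F}, A→{B, C, E}, B→{C, E, F}, C→{B, C}, D→{D}, E→{S, D}, F→{S, A, F}; now {S, A, B, C, D, E, F}.
Read '1': S→{S, C, E}, A→{E}, B→{A, D}, C→{E}, D→{C, E}, E→{C, E}, F→{E, F}; now {S, A, C, D, E, F}.
Read '1': S→{S, C, E}, A→{E}, C→{E}, D→{C, E}, E→{C, E}, F→{E, F}; now {S, C, E, F}.
Read '1': S→{S, C, E}, C→{E}, E→{C, E}, F→{E, F}; now {S, C, E, F}.
Read '0': S→{A, E, F}, C→{B, C}, E→{S, D}, F→{S, A, F}; now {S, A, B, C, D, E, F}.
Read '0': S→{A, E, F}, A→{B, C, E}, B→{C, E, F}, C→{B, C}, D→{D}, E→{S, D}, F→{S, A, F}; now {S, A, B, C, D, E, F}.
The final set {S, A, B, C, D, E, F} contains the accepting states D, E, F.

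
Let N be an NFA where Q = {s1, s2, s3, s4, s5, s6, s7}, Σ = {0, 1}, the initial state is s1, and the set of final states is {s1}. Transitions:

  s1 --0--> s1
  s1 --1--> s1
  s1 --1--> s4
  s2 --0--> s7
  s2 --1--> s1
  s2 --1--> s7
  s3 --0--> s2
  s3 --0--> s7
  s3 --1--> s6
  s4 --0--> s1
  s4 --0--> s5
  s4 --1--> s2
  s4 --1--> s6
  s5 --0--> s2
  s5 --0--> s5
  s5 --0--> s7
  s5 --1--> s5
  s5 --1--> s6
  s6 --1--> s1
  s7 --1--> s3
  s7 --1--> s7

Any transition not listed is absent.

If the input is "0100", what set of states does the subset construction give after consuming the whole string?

Start in {s1}.
Read '0': s1→{s1}; now {s1}.
Read '1': s1→{s1, s4}; now {s1, s4}.
Read '0': s1→{s1}, s4→{s1, s5}; now {s1, s5}.
Read '0': s1→{s1}, s5→{s2, s5, s7}; now {s1, s2, s5, s7}.

{s1, s2, s5, s7}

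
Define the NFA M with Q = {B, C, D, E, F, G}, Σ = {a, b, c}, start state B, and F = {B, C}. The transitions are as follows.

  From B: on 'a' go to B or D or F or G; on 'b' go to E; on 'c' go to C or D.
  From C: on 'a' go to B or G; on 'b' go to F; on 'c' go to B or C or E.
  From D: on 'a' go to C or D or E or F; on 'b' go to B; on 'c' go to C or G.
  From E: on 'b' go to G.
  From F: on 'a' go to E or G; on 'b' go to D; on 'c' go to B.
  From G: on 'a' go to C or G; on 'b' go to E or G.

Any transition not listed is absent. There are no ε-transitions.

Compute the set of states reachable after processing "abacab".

Start in {B}.
Read 'a': {B} → {B, D, F, G}.
Read 'b': {B, D, F, G} → {B, D, E, G}.
Read 'a': {B, D, E, G} → {B, C, D, E, F, G}.
Read 'c': {B, C, D, E, F, G} → {B, C, D, E, G}.
Read 'a': {B, C, D, E, G} → {B, C, D, E, F, G}.
Read 'b': {B, C, D, E, F, G} → {B, D, E, F, G}.

{B, D, E, F, G}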